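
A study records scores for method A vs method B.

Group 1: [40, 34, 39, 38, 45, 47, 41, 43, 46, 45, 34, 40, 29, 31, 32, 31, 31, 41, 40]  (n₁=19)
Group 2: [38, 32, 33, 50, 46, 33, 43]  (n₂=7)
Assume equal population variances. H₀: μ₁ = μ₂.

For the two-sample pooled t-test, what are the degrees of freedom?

df = n₁ + n₂ − 2 = 19 + 7 − 2 = 24

degrees of freedom = 24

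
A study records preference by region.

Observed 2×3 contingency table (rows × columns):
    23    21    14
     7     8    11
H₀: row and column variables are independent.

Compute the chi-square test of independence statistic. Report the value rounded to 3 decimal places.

test statistic = 2.960

Row totals [58, 26], col totals [30, 29, 25], n=84
χ² = (23−20.71)²/20.71 + (21−20.02)²/20.02 + (14−17.26)²/17.26 + (7−9.29)²/9.29 + (8−8.98)²/8.98 + (11−7.74)²/7.74 = 2.9600
df = 2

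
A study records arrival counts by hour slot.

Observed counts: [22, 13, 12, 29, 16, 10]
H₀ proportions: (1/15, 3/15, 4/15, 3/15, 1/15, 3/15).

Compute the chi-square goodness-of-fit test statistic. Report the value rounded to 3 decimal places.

n = 102; E_i = n·p_i = [6.80, 20.40, 27.20, 20.40, 6.80, 20.40]
χ² = (22−6.80)²/6.80 + (13−20.40)²/20.40 + (12−27.20)²/27.20 + (29−20.40)²/20.40 + (16−6.80)²/6.80 + (10−20.40)²/20.40 = 66.5294
df = 5

test statistic = 66.529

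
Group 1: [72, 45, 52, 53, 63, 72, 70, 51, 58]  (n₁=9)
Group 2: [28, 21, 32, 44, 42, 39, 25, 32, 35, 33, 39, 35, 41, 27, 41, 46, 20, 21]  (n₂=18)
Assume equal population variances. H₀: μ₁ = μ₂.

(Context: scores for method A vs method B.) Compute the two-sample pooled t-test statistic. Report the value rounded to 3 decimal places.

test statistic = 7.205

x̄₁=59.556, s₁=10.113, n₁=9
x̄₂=33.389, s₂=8.261, n₂=18
s_p² = [8·10.113² + 17·8.261²]/25 = 79.1400
SE = √(s_p²·(1/9+1/18)) = 3.6318
t = (59.556−33.389)/3.6318 = 7.2049
df = 25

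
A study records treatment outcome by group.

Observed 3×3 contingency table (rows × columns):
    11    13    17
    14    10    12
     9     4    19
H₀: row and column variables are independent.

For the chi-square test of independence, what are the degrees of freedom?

df = (r−1)(c−1) = (3−1)·(3−1) = 4

degrees of freedom = 4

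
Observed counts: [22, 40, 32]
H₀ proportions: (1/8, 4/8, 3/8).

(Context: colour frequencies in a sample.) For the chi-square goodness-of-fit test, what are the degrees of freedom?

degrees of freedom = 2

df = k − 1 = 3 − 1 = 2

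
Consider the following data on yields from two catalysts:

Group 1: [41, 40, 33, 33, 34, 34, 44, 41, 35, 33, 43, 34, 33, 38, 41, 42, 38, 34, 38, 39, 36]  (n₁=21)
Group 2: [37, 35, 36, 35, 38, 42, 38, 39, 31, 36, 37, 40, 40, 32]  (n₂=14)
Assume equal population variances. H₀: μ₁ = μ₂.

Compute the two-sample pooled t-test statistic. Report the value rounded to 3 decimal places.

x̄₁=37.333, s₁=3.719, n₁=21
x̄₂=36.857, s₂=3.035, n₂=14
s_p² = [20·3.719² + 13·3.035²]/33 = 12.0115
SE = √(s_p²·(1/21+1/14)) = 1.1958
t = (37.333−36.857)/1.1958 = 0.3982
df = 33

test statistic = 0.398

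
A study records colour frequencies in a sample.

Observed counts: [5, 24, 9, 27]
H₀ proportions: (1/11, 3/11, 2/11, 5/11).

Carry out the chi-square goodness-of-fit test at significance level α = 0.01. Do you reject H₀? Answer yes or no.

reject H₀: no

n = 65; E_i = n·p_i = [5.91, 17.73, 11.82, 29.55]
χ² = (5−5.91)²/5.91 + (24−17.73)²/17.73 + (9−11.82)²/11.82 + (27−29.55)²/29.55 = 3.2508
df = 3
p-value (upper-tail) = 0.35455
At α=0.01: p ≥ α → fail to reject H₀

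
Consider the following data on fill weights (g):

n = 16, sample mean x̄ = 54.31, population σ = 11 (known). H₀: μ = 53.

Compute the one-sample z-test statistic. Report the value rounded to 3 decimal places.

SE = σ/√n = 11/√16 = 2.7500
z = (x̄−μ₀)/SE = (54.31−53)/2.7500 = 0.4764

test statistic = 0.476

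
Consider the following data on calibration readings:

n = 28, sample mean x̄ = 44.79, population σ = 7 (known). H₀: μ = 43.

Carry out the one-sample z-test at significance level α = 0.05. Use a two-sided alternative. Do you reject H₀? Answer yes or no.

SE = σ/√n = 7/√28 = 1.3229
z = (x̄−μ₀)/SE = (44.79−43)/1.3229 = 1.3531
p-value (two-sided) = 0.17602
At α=0.05: p ≥ α → fail to reject H₀

reject H₀: no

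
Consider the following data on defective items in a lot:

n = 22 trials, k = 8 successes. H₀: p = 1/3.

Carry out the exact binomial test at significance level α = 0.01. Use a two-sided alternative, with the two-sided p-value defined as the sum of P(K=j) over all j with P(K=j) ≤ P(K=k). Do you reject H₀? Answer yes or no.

reject H₀: no

Exact binomial: n=22, k=8, p₀=1/3=0.3333
P(X=j) = C(n,j)·p₀^j·(1−p₀)^(n−j); p = Σ P(X=j) over j with P(X=j) ≤ P(X=8)
p-value (two-sided) = 0.82192
At α=0.01: p ≥ α → fail to reject H₀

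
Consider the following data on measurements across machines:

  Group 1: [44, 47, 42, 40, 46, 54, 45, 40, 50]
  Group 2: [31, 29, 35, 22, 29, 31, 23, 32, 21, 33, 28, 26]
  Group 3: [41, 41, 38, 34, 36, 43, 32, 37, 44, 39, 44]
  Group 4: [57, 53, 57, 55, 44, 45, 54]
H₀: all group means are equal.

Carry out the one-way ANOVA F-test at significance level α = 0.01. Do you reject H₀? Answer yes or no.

reject H₀: yes

Group means [45.33, 28.33, 39.00, 52.14], grand mean 39.538
SSB = Σnᵢ(x̄ᵢ−x̄)² = 2924.168; SSW = ΣΣ(x−x̄ᵢ)² = 731.524
MSB = 2924.168/3 = 974.7228; MSW = 731.524/35 = 20.9007
F = MSB/MSW = 46.6359
df = (3, 35)
p-value (upper-tail) = 0.00000
At α=0.01: p < α → reject H₀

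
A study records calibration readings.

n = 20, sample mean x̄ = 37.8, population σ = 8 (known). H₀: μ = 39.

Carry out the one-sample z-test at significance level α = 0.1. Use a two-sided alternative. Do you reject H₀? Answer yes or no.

reject H₀: no

SE = σ/√n = 8/√20 = 1.7889
z = (x̄−μ₀)/SE = (37.8−39)/1.7889 = -0.6708
p-value (two-sided) = 0.50233
At α=0.1: p ≥ α → fail to reject H₀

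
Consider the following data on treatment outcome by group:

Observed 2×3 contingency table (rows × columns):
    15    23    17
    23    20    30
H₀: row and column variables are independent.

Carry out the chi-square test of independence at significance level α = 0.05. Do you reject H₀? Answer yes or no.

reject H₀: no

Row totals [55, 73], col totals [38, 43, 47], n=128
χ² = (15−16.33)²/16.33 + (23−18.48)²/18.48 + (17−20.20)²/20.20 + (23−21.67)²/21.67 + (20−24.52)²/24.52 + (30−26.80)²/26.80 = 3.0177
df = 2
p-value (upper-tail) = 0.22117
At α=0.05: p ≥ α → fail to reject H₀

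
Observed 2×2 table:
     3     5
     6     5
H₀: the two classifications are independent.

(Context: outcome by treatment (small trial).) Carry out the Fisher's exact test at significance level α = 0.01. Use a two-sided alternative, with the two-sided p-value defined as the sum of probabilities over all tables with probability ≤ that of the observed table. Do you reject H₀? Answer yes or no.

reject H₀: no

Margins: r₁=8, r₂=11, c₁=9, c₂=10, n=19
p_obs = C(8,3)·C(11,6)/C(19,9); sum pmf over tables with pmf ≤ p_obs
p-value (two-sided) = 0.64992
At α=0.01: p ≥ α → fail to reject H₀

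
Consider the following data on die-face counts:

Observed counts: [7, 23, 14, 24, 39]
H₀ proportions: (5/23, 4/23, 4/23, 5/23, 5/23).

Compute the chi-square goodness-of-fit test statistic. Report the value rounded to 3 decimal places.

test statistic = 24.218

n = 107; E_i = n·p_i = [23.26, 18.61, 18.61, 23.26, 23.26]
χ² = (7−23.26)²/23.26 + (23−18.61)²/18.61 + (14−18.61)²/18.61 + (24−23.26)²/23.26 + (39−23.26)²/23.26 = 24.2182
df = 4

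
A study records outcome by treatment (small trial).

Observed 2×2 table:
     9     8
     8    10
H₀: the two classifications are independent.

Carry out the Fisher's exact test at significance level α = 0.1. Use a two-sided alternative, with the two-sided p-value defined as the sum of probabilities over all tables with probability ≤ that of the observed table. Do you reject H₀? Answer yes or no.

reject H₀: no

Margins: r₁=17, r₂=18, c₁=17, c₂=18, n=35
p_obs = C(17,9)·C(18,8)/C(35,17); sum pmf over tables with pmf ≤ p_obs
p-value (two-sided) = 0.73952
At α=0.1: p ≥ α → fail to reject H₀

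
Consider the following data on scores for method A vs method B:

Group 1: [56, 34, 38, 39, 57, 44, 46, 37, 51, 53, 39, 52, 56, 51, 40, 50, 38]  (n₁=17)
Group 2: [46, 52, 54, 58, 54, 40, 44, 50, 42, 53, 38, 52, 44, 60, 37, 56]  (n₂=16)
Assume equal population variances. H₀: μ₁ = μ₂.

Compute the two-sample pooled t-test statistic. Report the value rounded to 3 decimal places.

x̄₁=45.941, s₁=7.758, n₁=17
x̄₂=48.750, s₂=7.253, n₂=16
s_p² = [16·7.758² + 15·7.253²]/31 = 56.5142
SE = √(s_p²·(1/17+1/16)) = 2.6185
t = (45.941−48.750)/2.6185 = -1.0727
df = 31

test statistic = -1.073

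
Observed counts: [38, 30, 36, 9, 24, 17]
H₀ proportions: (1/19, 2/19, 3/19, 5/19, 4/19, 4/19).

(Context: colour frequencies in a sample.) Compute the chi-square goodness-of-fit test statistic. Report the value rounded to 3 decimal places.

test statistic = 161.653

n = 154; E_i = n·p_i = [8.11, 16.21, 24.32, 40.53, 32.42, 32.42]
χ² = (38−8.11)²/8.11 + (30−16.21)²/16.21 + (36−24.32)²/24.32 + (9−40.53)²/40.53 + (24−32.42)²/32.42 + (17−32.42)²/32.42 = 161.6529
df = 5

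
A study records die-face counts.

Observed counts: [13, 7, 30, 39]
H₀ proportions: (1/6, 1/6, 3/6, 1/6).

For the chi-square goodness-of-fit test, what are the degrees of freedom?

df = k − 1 = 4 − 1 = 3

degrees of freedom = 3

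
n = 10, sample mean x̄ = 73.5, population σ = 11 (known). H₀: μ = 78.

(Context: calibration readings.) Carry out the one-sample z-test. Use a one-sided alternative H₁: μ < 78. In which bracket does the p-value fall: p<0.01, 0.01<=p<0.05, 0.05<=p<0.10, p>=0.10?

p-value bracket: 0.05<=p<0.10

SE = σ/√n = 11/√10 = 3.4785
z = (x̄−μ₀)/SE = (73.5−78)/3.4785 = -1.2937
p-value (one-sided, H₁ less) = 0.09789
→ bracket: 0.05<=p<0.10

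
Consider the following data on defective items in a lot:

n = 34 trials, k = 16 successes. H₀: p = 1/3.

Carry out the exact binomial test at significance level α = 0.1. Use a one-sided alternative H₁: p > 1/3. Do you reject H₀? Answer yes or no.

reject H₀: yes

Exact binomial: n=34, k=16, p₀=1/3=0.3333
P(X≥16) from Σ C(n,i)·p₀^i·(1−p₀)^(n−i)
p-value (one-sided, H₁ greater) = 0.06729
At α=0.1: p < α → reject H₀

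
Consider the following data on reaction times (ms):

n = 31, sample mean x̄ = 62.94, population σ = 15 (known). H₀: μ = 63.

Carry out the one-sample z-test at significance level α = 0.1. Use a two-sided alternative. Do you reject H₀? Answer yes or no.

reject H₀: no

SE = σ/√n = 15/√31 = 2.6941
z = (x̄−μ₀)/SE = (62.94−63)/2.6941 = -0.0223
p-value (two-sided) = 0.98223
At α=0.1: p ≥ α → fail to reject H₀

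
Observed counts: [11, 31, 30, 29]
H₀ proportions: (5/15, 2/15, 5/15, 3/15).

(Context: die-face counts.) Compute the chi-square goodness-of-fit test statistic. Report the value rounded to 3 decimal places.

n = 101; E_i = n·p_i = [33.67, 13.47, 33.67, 20.20]
χ² = (11−33.67)²/33.67 + (31−13.47)²/13.47 + (30−33.67)²/33.67 + (29−20.20)²/20.20 = 42.3218
df = 3

test statistic = 42.322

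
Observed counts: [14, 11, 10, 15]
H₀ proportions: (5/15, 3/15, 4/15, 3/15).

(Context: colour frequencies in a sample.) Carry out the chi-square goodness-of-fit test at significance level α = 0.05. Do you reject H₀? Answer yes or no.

reject H₀: no

n = 50; E_i = n·p_i = [16.67, 10.00, 13.33, 10.00]
χ² = (14−16.67)²/16.67 + (11−10.00)²/10.00 + (10−13.33)²/13.33 + (15−10.00)²/10.00 = 3.8600
df = 3
p-value (upper-tail) = 0.27698
At α=0.05: p ≥ α → fail to reject H₀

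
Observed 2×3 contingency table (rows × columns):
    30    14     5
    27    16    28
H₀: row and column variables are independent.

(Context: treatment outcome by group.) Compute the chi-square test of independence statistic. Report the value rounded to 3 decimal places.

test statistic = 12.716

Row totals [49, 71], col totals [57, 30, 33], n=120
χ² = (30−23.27)²/23.27 + (14−12.25)²/12.25 + (5−13.47)²/13.47 + (27−33.73)²/33.73 + (16−17.75)²/17.75 + (28−19.52)²/19.52 = 12.7156
df = 2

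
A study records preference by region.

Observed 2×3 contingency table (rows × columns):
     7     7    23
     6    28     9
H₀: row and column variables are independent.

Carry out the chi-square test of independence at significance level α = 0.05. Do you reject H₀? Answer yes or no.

Row totals [37, 43], col totals [13, 35, 32], n=80
χ² = (7−6.01)²/6.01 + (7−16.19)²/16.19 + (23−14.80)²/14.80 + (6−6.99)²/6.99 + (28−18.81)²/18.81 + (9−17.20)²/17.20 = 18.4557
df = 2
p-value (upper-tail) = 0.00010
At α=0.05: p < α → reject H₀

reject H₀: yes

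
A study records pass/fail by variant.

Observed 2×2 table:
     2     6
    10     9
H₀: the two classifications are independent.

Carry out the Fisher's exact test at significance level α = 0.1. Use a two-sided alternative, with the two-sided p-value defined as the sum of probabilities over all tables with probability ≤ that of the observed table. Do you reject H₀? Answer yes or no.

reject H₀: no

Margins: r₁=8, r₂=19, c₁=12, c₂=15, n=27
p_obs = C(8,2)·C(19,10)/C(27,12); sum pmf over tables with pmf ≤ p_obs
p-value (two-sided) = 0.23575
At α=0.1: p ≥ α → fail to reject H₀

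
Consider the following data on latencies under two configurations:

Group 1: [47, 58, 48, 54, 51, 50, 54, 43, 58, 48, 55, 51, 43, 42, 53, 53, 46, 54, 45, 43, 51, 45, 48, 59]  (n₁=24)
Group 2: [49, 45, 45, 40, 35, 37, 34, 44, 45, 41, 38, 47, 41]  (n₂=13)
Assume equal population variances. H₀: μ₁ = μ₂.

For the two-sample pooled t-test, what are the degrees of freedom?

df = n₁ + n₂ − 2 = 24 + 13 − 2 = 35

degrees of freedom = 35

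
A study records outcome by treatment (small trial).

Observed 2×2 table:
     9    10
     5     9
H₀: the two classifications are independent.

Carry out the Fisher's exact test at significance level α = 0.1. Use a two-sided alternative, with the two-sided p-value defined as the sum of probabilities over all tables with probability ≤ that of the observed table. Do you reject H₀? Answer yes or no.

Margins: r₁=19, r₂=14, c₁=14, c₂=19, n=33
p_obs = C(19,9)·C(14,5)/C(33,14); sum pmf over tables with pmf ≤ p_obs
p-value (two-sided) = 0.72280
At α=0.1: p ≥ α → fail to reject H₀

reject H₀: no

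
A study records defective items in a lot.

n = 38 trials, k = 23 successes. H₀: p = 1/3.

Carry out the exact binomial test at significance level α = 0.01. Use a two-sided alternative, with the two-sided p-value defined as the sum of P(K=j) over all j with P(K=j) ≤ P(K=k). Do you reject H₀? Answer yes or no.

reject H₀: yes

Exact binomial: n=38, k=23, p₀=1/3=0.3333
P(X=j) = C(n,j)·p₀^j·(1−p₀)^(n−j); p = Σ P(X=j) over j with P(X=j) ≤ P(X=23)
p-value (two-sided) = 0.00079
At α=0.01: p < α → reject H₀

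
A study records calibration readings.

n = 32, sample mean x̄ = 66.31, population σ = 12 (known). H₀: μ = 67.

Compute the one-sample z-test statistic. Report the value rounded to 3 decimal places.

SE = σ/√n = 12/√32 = 2.1213
z = (x̄−μ₀)/SE = (66.31−67)/2.1213 = -0.3253

test statistic = -0.325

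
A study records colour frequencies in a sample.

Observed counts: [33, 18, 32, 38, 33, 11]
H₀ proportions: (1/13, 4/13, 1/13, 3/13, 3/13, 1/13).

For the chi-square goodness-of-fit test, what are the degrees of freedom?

df = k − 1 = 6 − 1 = 5

degrees of freedom = 5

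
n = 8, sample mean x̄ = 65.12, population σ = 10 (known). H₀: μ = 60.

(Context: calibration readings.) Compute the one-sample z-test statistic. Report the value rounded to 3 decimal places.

SE = σ/√n = 10/√8 = 3.5355
z = (x̄−μ₀)/SE = (65.12−60)/3.5355 = 1.4482

test statistic = 1.448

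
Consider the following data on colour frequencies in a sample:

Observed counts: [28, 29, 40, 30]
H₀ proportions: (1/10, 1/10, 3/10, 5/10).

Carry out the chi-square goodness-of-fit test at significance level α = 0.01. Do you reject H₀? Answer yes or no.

n = 127; E_i = n·p_i = [12.70, 12.70, 38.10, 63.50]
χ² = (28−12.70)²/12.70 + (29−12.70)²/12.70 + (40−38.10)²/38.10 + (30−63.50)²/63.50 = 57.1207
df = 3
p-value (upper-tail) = 0.00000
At α=0.01: p < α → reject H₀

reject H₀: yes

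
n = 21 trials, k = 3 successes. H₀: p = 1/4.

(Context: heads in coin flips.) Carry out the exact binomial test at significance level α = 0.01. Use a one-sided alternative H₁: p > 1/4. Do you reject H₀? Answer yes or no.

Exact binomial: n=21, k=3, p₀=1/4=0.2500
P(X≥3) from Σ C(n,i)·p₀^i·(1−p₀)^(n−i)
p-value (one-sided, H₁ greater) = 0.92548
At α=0.01: p ≥ α → fail to reject H₀

reject H₀: no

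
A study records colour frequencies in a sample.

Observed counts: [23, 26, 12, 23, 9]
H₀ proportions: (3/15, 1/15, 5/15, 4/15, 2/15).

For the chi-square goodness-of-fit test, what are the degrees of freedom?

degrees of freedom = 4

df = k − 1 = 5 − 1 = 4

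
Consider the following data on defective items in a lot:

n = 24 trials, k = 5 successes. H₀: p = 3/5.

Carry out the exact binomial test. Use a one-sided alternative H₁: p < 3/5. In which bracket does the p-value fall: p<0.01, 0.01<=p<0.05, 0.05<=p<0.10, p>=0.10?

Exact binomial: n=24, k=5, p₀=3/5=0.6000
P(X≤5) from Σ C(n,i)·p₀^i·(1−p₀)^(n−i)
p-value (one-sided, H₁ less) = 0.00011
→ bracket: p<0.01

p-value bracket: p<0.01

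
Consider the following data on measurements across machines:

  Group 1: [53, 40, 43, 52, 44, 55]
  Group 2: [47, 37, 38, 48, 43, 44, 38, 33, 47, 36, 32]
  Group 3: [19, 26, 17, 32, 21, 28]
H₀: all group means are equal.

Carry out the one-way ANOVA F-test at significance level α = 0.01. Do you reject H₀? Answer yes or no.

Group means [47.83, 40.27, 23.83], grand mean 37.957
SSB = Σnᵢ(x̄ᵢ−x̄)² = 1841.108; SSW = ΣΣ(x−x̄ᵢ)² = 693.848
MSB = 1841.108/2 = 920.5540; MSW = 693.848/20 = 34.6924
F = MSB/MSW = 26.5347
df = (2, 20)
p-value (upper-tail) = 0.00000
At α=0.01: p < α → reject H₀

reject H₀: yes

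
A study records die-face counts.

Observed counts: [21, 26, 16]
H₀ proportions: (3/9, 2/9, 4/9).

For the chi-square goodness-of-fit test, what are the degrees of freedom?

df = k − 1 = 3 − 1 = 2

degrees of freedom = 2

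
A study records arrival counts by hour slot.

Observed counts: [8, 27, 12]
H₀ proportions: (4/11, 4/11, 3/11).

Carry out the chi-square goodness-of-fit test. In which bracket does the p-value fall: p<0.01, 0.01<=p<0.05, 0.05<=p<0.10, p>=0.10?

p-value bracket: p<0.01

n = 47; E_i = n·p_i = [17.09, 17.09, 12.82]
χ² = (8−17.09)²/17.09 + (27−17.09)²/17.09 + (12−12.82)²/12.82 = 10.6330
df = 2
p-value (upper-tail) = 0.00491
→ bracket: p<0.01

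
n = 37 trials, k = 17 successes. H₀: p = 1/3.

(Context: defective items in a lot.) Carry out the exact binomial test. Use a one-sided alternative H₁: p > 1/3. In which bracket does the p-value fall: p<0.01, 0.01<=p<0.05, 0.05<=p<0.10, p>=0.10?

Exact binomial: n=37, k=17, p₀=1/3=0.3333
P(X≥17) from Σ C(n,i)·p₀^i·(1−p₀)^(n−i)
p-value (one-sided, H₁ greater) = 0.07540
→ bracket: 0.05<=p<0.10

p-value bracket: 0.05<=p<0.10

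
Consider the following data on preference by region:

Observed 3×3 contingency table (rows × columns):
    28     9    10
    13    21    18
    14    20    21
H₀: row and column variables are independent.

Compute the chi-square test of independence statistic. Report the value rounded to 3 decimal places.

test statistic = 17.083

Row totals [47, 52, 55], col totals [55, 50, 49], n=154
χ² = (28−16.79)²/16.79 + (9−15.26)²/15.26 + (10−14.95)²/14.95 + (13−18.57)²/18.57 + (21−16.88)²/16.88 + (18−16.55)²/16.55 + (14−19.64)²/19.64 + (20−17.86)²/17.86 + (21−17.50)²/17.50 = 17.0828
df = 4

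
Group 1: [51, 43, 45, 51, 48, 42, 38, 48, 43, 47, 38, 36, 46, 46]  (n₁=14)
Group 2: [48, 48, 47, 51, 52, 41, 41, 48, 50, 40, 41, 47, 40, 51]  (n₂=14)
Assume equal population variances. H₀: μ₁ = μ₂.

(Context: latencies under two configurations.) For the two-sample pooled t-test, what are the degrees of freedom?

df = n₁ + n₂ − 2 = 14 + 14 − 2 = 26

degrees of freedom = 26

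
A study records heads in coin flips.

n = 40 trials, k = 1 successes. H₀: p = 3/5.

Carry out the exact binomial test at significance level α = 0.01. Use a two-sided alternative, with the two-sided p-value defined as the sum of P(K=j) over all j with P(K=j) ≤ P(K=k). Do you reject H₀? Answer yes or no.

Exact binomial: n=40, k=1, p₀=3/5=0.6000
P(X=j) = C(n,j)·p₀^j·(1−p₀)^(n−j); p = Σ P(X=j) over j with P(X=j) ≤ P(X=1)
p-value (two-sided) = 0.00000
At α=0.01: p < α → reject H₀

reject H₀: yes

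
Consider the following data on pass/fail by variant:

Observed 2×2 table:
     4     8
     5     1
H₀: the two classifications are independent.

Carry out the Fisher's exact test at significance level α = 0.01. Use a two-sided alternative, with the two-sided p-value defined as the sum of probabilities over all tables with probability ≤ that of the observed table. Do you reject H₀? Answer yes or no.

Margins: r₁=12, r₂=6, c₁=9, c₂=9, n=18
p_obs = C(12,4)·C(6,5)/C(18,9); sum pmf over tables with pmf ≤ p_obs
p-value (two-sided) = 0.13122
At α=0.01: p ≥ α → fail to reject H₀

reject H₀: no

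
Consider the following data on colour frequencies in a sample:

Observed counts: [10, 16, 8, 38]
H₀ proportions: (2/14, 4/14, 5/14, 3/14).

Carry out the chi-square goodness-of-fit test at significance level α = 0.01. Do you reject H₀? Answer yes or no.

n = 72; E_i = n·p_i = [10.29, 20.57, 25.71, 15.43]
χ² = (10−10.29)²/10.29 + (16−20.57)²/20.57 + (8−25.71)²/25.71 + (38−15.43)²/15.43 = 46.2481
df = 3
p-value (upper-tail) = 0.00000
At α=0.01: p < α → reject H₀

reject H₀: yes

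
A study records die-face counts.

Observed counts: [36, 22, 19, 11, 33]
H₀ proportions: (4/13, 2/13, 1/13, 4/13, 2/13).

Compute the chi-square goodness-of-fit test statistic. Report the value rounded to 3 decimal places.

test statistic = 40.345

n = 121; E_i = n·p_i = [37.23, 18.62, 9.31, 37.23, 18.62]
χ² = (36−37.23)²/37.23 + (22−18.62)²/18.62 + (19−9.31)²/9.31 + (11−37.23)²/37.23 + (33−18.62)²/18.62 = 40.3450
df = 4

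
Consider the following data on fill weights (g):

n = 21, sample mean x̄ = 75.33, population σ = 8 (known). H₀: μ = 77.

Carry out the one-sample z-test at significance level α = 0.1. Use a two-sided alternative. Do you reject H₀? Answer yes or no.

reject H₀: no

SE = σ/√n = 8/√21 = 1.7457
z = (x̄−μ₀)/SE = (75.33−77)/1.7457 = -0.9566
p-value (two-sided) = 0.33876
At α=0.1: p ≥ α → fail to reject H₀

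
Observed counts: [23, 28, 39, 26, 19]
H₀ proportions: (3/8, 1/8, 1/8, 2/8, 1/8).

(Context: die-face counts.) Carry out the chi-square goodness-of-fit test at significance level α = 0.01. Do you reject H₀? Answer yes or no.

reject H₀: yes

n = 135; E_i = n·p_i = [50.62, 16.88, 16.88, 33.75, 16.88]
χ² = (23−50.62)²/50.62 + (28−16.88)²/16.88 + (39−16.88)²/16.88 + (26−33.75)²/33.75 + (19−16.88)²/16.88 = 53.4642
df = 4
p-value (upper-tail) = 0.00000
At α=0.01: p < α → reject H₀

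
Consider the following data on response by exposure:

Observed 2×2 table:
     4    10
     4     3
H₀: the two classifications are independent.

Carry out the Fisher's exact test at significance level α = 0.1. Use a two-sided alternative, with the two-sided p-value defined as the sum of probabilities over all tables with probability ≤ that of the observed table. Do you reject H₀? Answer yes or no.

Margins: r₁=14, r₂=7, c₁=8, c₂=13, n=21
p_obs = C(14,4)·C(7,4)/C(21,8); sum pmf over tables with pmf ≤ p_obs
p-value (two-sided) = 0.34575
At α=0.1: p ≥ α → fail to reject H₀

reject H₀: no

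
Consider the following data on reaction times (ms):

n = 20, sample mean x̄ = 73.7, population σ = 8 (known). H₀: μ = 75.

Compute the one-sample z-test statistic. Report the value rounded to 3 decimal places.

SE = σ/√n = 8/√20 = 1.7889
z = (x̄−μ₀)/SE = (73.7−75)/1.7889 = -0.7267

test statistic = -0.727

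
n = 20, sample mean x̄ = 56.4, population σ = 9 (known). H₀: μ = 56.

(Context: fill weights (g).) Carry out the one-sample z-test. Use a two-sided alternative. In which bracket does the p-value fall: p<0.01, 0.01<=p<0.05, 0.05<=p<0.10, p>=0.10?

SE = σ/√n = 9/√20 = 2.0125
z = (x̄−μ₀)/SE = (56.4−56)/2.0125 = 0.1988
p-value (two-sided) = 0.84245
→ bracket: p>=0.10

p-value bracket: p>=0.10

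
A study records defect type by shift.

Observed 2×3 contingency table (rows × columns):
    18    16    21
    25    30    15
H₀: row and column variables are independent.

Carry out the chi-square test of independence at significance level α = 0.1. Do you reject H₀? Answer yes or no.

reject H₀: yes

Row totals [55, 70], col totals [43, 46, 36], n=125
χ² = (18−18.92)²/18.92 + (16−20.24)²/20.24 + (21−15.84)²/15.84 + (25−24.08)²/24.08 + (30−25.76)²/25.76 + (15−20.16)²/20.16 = 4.6676
df = 2
p-value (upper-tail) = 0.09693
At α=0.1: p < α → reject H₀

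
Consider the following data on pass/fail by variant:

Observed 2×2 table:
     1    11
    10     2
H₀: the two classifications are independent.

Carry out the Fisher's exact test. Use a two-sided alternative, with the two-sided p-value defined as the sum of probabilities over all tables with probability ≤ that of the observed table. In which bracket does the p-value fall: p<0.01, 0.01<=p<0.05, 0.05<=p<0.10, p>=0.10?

p-value bracket: p<0.01

Margins: r₁=12, r₂=12, c₁=11, c₂=13, n=24
p_obs = C(12,1)·C(12,10)/C(24,11); sum pmf over tables with pmf ≤ p_obs
p-value (two-sided) = 0.00064
→ bracket: p<0.01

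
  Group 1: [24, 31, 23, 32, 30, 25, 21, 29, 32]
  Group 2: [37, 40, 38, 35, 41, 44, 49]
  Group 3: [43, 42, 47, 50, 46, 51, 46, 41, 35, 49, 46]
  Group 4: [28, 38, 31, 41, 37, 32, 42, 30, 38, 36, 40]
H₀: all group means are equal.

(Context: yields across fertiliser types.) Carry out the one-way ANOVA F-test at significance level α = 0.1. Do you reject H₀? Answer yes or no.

reject H₀: yes

Group means [27.44, 40.57, 45.09, 35.73], grand mean 37.368
SSB = Σnᵢ(x̄ᵢ−x̄)² = 1643.815; SSW = ΣΣ(x−x̄ᵢ)² = 715.027
MSB = 1643.815/3 = 547.9382; MSW = 715.027/34 = 21.0302
F = MSB/MSW = 26.0548
df = (3, 34)
p-value (upper-tail) = 0.00000
At α=0.1: p < α → reject H₀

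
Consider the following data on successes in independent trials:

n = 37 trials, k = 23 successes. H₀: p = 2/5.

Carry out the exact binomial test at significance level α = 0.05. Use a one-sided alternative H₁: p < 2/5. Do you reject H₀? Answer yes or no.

Exact binomial: n=37, k=23, p₀=2/5=0.4000
P(X≤23) from Σ C(n,i)·p₀^i·(1−p₀)^(n−i)
p-value (one-sided, H₁ less) = 0.99805
At α=0.05: p ≥ α → fail to reject H₀

reject H₀: no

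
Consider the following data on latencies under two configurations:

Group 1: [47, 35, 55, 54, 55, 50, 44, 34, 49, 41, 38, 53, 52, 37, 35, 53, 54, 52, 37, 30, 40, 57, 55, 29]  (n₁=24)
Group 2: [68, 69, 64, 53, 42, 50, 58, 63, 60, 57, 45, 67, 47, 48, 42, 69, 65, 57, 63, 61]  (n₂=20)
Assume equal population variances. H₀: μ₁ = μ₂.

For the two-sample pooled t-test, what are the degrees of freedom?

degrees of freedom = 42

df = n₁ + n₂ − 2 = 24 + 20 − 2 = 42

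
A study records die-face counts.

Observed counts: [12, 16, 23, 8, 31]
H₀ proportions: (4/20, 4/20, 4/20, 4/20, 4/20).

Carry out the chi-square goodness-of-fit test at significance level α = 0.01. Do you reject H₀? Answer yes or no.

n = 90; E_i = n·p_i = [18.00, 18.00, 18.00, 18.00, 18.00]
χ² = (12−18.00)²/18.00 + (16−18.00)²/18.00 + (23−18.00)²/18.00 + (8−18.00)²/18.00 + (31−18.00)²/18.00 = 18.5556
df = 4
p-value (upper-tail) = 0.00096
At α=0.01: p < α → reject H₀

reject H₀: yes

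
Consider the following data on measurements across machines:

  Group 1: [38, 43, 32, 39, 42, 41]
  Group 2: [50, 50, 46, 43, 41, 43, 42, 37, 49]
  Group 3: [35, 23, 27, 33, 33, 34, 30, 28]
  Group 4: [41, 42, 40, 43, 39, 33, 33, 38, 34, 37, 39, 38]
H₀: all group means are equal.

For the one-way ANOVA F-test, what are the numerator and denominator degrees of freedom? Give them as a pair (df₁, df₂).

degrees of freedom = [3, 31]

k = 4 groups, N = 35 total
df = (k−1, N−k) = (4−1, 35−4) = (3, 31)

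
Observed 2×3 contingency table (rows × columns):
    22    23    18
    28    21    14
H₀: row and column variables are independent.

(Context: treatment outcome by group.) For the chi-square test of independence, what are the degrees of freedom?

df = (r−1)(c−1) = (2−1)·(3−1) = 2

degrees of freedom = 2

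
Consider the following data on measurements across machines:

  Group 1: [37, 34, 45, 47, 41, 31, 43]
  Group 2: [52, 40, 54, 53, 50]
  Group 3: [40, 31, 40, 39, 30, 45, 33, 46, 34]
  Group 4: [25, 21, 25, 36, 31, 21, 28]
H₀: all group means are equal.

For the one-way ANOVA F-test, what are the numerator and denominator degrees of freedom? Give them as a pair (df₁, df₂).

degrees of freedom = [3, 24]

k = 4 groups, N = 28 total
df = (k−1, N−k) = (4−1, 28−4) = (3, 24)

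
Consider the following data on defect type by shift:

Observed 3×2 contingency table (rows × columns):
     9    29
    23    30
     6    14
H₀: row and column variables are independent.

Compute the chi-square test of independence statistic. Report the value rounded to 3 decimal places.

test statistic = 4.014

Row totals [38, 53, 20], col totals [38, 73], n=111
χ² = (9−13.01)²/13.01 + (29−24.99)²/24.99 + (23−18.14)²/18.14 + (30−34.86)²/34.86 + (6−6.85)²/6.85 + (14−13.15)²/13.15 = 4.0139
df = 2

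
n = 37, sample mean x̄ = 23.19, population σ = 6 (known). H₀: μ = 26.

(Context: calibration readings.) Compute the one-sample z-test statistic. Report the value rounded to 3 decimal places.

test statistic = -2.849

SE = σ/√n = 6/√37 = 0.9864
z = (x̄−μ₀)/SE = (23.19−26)/0.9864 = -2.8488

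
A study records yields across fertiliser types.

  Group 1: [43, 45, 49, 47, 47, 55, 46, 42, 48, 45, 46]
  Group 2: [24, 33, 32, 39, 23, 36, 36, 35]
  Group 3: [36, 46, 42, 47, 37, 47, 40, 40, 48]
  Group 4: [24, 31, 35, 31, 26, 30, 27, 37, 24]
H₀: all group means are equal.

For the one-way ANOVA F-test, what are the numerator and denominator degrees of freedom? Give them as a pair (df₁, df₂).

k = 4 groups, N = 37 total
df = (k−1, N−k) = (4−1, 37−4) = (3, 33)

degrees of freedom = [3, 33]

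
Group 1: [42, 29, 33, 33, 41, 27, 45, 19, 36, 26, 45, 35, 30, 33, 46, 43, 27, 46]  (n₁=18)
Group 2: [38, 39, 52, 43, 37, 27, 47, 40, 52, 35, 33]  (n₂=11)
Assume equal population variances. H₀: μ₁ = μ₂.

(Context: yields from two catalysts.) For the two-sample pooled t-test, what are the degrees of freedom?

df = n₁ + n₂ − 2 = 18 + 11 − 2 = 27

degrees of freedom = 27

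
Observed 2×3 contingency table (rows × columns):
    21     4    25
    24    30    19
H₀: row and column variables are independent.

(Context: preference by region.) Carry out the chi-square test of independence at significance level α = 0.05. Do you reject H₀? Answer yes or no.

reject H₀: yes

Row totals [50, 73], col totals [45, 34, 44], n=123
χ² = (21−18.29)²/18.29 + (4−13.82)²/13.82 + (25−17.89)²/17.89 + (24−26.71)²/26.71 + (30−20.18)²/20.18 + (19−26.11)²/26.11 = 17.2012
df = 2
p-value (upper-tail) = 0.00018
At α=0.05: p < α → reject H₀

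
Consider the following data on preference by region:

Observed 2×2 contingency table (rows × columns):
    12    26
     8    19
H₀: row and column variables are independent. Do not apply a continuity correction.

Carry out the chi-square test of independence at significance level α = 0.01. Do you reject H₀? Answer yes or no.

Row totals [38, 27], col totals [20, 45], n=65
χ² = (12−11.69)²/11.69 + (26−26.31)²/26.31 + (8−8.31)²/8.31 + (19−18.69)²/18.69 = 0.0282
df = 1
p-value (upper-tail) = 0.86674
At α=0.01: p ≥ α → fail to reject H₀

reject H₀: no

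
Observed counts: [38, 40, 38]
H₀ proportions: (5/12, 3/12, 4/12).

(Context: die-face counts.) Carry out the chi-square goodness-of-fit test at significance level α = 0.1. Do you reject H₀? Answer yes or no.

reject H₀: yes

n = 116; E_i = n·p_i = [48.33, 29.00, 38.67]
χ² = (38−48.33)²/48.33 + (40−29.00)²/29.00 + (38−38.67)²/38.67 = 6.3931
df = 2
p-value (upper-tail) = 0.04090
At α=0.1: p < α → reject H₀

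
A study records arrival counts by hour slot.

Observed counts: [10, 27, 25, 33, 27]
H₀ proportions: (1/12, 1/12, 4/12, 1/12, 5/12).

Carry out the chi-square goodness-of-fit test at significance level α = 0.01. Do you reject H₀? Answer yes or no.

reject H₀: yes

n = 122; E_i = n·p_i = [10.17, 10.17, 40.67, 10.17, 50.83]
χ² = (10−10.17)²/10.17 + (27−10.17)²/10.17 + (25−40.67)²/40.67 + (33−10.17)²/10.17 + (27−50.83)²/50.83 = 96.3656
df = 4
p-value (upper-tail) = 0.00000
At α=0.01: p < α → reject H₀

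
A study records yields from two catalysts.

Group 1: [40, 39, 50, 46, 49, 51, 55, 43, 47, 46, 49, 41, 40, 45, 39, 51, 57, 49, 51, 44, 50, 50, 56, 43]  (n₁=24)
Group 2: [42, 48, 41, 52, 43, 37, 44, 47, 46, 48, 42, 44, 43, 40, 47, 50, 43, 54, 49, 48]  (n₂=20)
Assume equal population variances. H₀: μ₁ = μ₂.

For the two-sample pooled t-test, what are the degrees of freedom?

degrees of freedom = 42

df = n₁ + n₂ − 2 = 24 + 20 − 2 = 42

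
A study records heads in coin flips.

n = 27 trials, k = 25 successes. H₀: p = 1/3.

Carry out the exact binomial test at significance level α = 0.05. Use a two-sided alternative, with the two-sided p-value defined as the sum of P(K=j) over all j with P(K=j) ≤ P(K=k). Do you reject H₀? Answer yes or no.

Exact binomial: n=27, k=25, p₀=1/3=0.3333
P(X=j) = C(n,j)·p₀^j·(1−p₀)^(n−j); p = Σ P(X=j) over j with P(X=j) ≤ P(X=25)
p-value (two-sided) = 0.00000
At α=0.05: p < α → reject H₀

reject H₀: yes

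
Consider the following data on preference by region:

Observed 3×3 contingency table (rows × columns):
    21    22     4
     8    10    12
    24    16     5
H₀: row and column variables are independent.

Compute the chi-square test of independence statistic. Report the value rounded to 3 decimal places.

Row totals [47, 30, 45], col totals [53, 48, 21], n=122
χ² = (21−20.42)²/20.42 + (22−18.49)²/18.49 + (4−8.09)²/8.09 + (8−13.03)²/13.03 + (10−11.80)²/11.80 + (12−5.16)²/5.16 + (24−19.55)²/19.55 + (16−17.70)²/17.70 + (5−7.75)²/7.75 = 16.1696
df = 4

test statistic = 16.170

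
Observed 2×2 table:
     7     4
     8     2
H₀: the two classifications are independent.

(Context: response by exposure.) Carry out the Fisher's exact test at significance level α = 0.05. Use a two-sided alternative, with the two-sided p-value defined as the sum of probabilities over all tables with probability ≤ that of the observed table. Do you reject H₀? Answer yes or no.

Margins: r₁=11, r₂=10, c₁=15, c₂=6, n=21
p_obs = C(11,7)·C(10,8)/C(21,15); sum pmf over tables with pmf ≤ p_obs
p-value (two-sided) = 0.63512
At α=0.05: p ≥ α → fail to reject H₀

reject H₀: no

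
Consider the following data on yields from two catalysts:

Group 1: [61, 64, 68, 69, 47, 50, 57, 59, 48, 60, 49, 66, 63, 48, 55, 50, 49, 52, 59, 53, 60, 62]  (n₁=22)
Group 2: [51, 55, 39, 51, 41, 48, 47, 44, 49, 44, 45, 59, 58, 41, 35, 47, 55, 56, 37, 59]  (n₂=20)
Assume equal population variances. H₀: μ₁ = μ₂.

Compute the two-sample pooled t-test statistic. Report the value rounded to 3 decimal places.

test statistic = 3.930

x̄₁=56.773, s₁=7.003, n₁=22
x̄₂=48.050, s₂=7.380, n₂=20
s_p² = [21·7.003² + 19·7.380²]/40 = 51.6203
SE = √(s_p²·(1/22+1/20)) = 2.2198
t = (56.773−48.050)/2.2198 = 3.9296
df = 40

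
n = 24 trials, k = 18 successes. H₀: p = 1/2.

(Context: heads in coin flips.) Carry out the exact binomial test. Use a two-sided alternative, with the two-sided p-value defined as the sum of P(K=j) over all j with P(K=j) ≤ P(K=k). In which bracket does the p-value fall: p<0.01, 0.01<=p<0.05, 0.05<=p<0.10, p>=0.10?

p-value bracket: 0.01<=p<0.05

Exact binomial: n=24, k=18, p₀=1/2=0.5000
P(X=j) = C(n,j)·p₀^j·(1−p₀)^(n−j); p = Σ P(X=j) over j with P(X=j) ≤ P(X=18)
p-value (two-sided) = 0.02266
→ bracket: 0.01<=p<0.05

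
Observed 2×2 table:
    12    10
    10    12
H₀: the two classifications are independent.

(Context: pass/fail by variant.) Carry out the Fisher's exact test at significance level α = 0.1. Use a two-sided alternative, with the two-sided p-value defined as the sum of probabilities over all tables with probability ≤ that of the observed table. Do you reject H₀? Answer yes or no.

reject H₀: no

Margins: r₁=22, r₂=22, c₁=22, c₂=22, n=44
p_obs = C(22,12)·C(22,10)/C(44,22); sum pmf over tables with pmf ≤ p_obs
p-value (two-sided) = 0.76349
At α=0.1: p ≥ α → fail to reject H₀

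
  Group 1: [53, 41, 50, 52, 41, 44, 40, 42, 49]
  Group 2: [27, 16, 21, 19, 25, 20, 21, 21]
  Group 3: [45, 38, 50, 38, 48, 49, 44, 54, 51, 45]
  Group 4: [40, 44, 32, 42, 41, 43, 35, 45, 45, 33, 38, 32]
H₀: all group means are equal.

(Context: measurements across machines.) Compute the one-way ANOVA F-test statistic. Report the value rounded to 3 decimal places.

test statistic = 48.730

Group means [45.78, 21.25, 46.20, 39.17], grand mean 38.821
SSB = Σnᵢ(x̄ᵢ−x̄)² = 3451.421; SSW = ΣΣ(x−x̄ᵢ)² = 826.322
MSB = 3451.421/3 = 1150.4738; MSW = 826.322/35 = 23.6092
F = MSB/MSW = 48.7299
df = (3, 35)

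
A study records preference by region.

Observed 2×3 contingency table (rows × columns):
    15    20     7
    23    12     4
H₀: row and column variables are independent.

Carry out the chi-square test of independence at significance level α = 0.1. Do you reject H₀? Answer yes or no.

reject H₀: no

Row totals [42, 39], col totals [38, 32, 11], n=81
χ² = (15−19.70)²/19.70 + (20−16.59)²/16.59 + (7−5.70)²/5.70 + (23−18.30)²/18.30 + (12−15.41)²/15.41 + (4−5.30)²/5.30 = 4.3973
df = 2
p-value (upper-tail) = 0.11095
At α=0.1: p ≥ α → fail to reject H₀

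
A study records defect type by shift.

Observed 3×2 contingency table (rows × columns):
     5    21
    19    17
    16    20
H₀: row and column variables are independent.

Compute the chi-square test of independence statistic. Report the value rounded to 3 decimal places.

Row totals [26, 36, 36], col totals [40, 58], n=98
χ² = (5−10.61)²/10.61 + (21−15.39)²/15.39 + (19−14.69)²/14.69 + (17−21.31)²/21.31 + (16−14.69)²/14.69 + (20−21.31)²/21.31 = 7.3433
df = 2

test statistic = 7.343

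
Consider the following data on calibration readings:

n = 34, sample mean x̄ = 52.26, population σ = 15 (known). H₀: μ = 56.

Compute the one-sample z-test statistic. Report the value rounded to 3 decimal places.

test statistic = -1.454

SE = σ/√n = 15/√34 = 2.5725
z = (x̄−μ₀)/SE = (52.26−56)/2.5725 = -1.4539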